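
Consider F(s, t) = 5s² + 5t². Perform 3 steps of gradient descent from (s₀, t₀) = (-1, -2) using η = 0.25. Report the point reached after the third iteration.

∇F = (10s, 10t)
(s₁, t₁) = (-1, -2) − 0.25·(-10, -20) = (1.5, 3)
(s₂, t₂) = (1.5, 3) − 0.25·(15, 30) = (-2.25, -4.5)
(s₃, t₃) = (-2.25, -4.5) − 0.25·(-22.5, -45) = (3.375, 6.75)

(3.375, 6.75)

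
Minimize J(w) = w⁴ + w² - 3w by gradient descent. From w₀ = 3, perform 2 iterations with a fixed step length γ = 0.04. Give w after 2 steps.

-0.72704256

J′(w) = 4w³ + 2w - 3
w₁ = 3 − 0.04·111 = -1.44
w₂ = -1.44 − 0.04·(-17.823936) = -0.72704256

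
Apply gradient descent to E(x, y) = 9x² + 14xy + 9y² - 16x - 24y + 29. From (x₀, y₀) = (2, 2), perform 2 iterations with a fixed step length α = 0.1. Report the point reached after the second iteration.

(6.64, 7.92)

∇E = (18x + 14y - 16, 14x + 18y - 24)
Step 1: at (2, 2), ∇E = (48, 40) → (2, 2) − 0.1·(48, 40) = (-2.8, -2)
Step 2: at (-2.8, -2), ∇E = (-94.4, -99.2) → (-2.8, -2) − 0.1·(-94.4, -99.2) = (6.64, 7.92)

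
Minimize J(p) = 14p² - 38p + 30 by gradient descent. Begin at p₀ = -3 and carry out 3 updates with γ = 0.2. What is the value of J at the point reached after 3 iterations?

J′(p) = 28p - 38
Step 1: J′(-3) = -122; p₁ = -3 − 0.2·(-122) = 21.4
Step 2: J′(21.4) = 561.2; p₂ = 21.4 − 0.2·561.2 = -90.84
Step 3: J′(-90.84) = -2581.52; p₃ = -90.84 − 0.2·(-2581.52) = 425.464
J(425.464) = 2518136.982144

2518136.982144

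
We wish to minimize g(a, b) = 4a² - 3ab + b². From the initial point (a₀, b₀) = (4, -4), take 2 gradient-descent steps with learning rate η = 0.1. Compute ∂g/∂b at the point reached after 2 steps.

∇g = (8a - 3b, -3a + 2b)
(a₁, b₁) = (4, -4) − 0.1·(44, -20) = (-0.4, -2)
(a₂, b₂) = (-0.4, -2) − 0.1·(2.8, -2.8) = (-0.68, -1.72)
∂g/∂b at (-0.68, -1.72) = -1.4

-1.4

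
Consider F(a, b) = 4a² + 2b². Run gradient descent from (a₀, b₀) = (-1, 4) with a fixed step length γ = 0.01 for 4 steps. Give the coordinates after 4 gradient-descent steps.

∇F = (8a, 4b)
(a₁, b₁) = (-1, 4) − 0.01·(-8, 16) = (-0.92, 3.84)
(a₂, b₂) = (-0.92, 3.84) − 0.01·(-7.36, 15.36) = (-0.8464, 3.6864)
(a₃, b₃) = (-0.8464, 3.6864) − 0.01·(-6.7712, 14.7456) = (-0.778688, 3.538944)
(a₄, b₄) = (-0.778688, 3.538944) − 0.01·(-6.229504, 14.155776) = (-0.71639296, 3.39738624)

(-0.71639296, 3.39738624)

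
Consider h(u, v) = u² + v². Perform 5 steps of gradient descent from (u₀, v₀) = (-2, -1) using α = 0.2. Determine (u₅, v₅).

∇h = (2u, 2v)
(u₁, v₁) = (-2, -1) − 0.2·(-4, -2) = (-1.2, -0.6)
(u₂, v₂) = (-1.2, -0.6) − 0.2·(-2.4, -1.2) = (-0.72, -0.36)
(u₃, v₃) = (-0.72, -0.36) − 0.2·(-1.44, -0.72) = (-0.432, -0.216)
(u₄, v₄) = (-0.432, -0.216) − 0.2·(-0.864, -0.432) = (-0.2592, -0.1296)
(u₅, v₅) = (-0.2592, -0.1296) − 0.2·(-0.5184, -0.2592) = (-0.15552, -0.07776)

(-0.15552, -0.07776)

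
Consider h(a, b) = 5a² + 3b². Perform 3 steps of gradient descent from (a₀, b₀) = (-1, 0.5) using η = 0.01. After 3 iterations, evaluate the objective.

∇h = (10a, 6b)
Step 1: at (-1, 0.5), ∇h = (-10, 3) → (-1, 0.5) − 0.01·(-10, 3) = (-0.9, 0.47)
Step 2: at (-0.9, 0.47), ∇h = (-9, 2.82) → (-0.9, 0.47) − 0.01·(-9, 2.82) = (-0.81, 0.4418)
Step 3: at (-0.81, 0.4418), ∇h = (-8.1, 2.6508) → (-0.81, 0.4418) − 0.01·(-8.1, 2.6508) = (-0.729, 0.415292)
h(-0.729, 0.415292) = 3.174607335792

3.174607335792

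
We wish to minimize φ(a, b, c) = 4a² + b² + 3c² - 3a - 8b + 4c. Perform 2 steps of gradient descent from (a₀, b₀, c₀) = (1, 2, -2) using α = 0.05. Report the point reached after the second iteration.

∇φ = (8a - 3, 2b - 8, 6c + 4)
(a₁, b₁, c₁) = (1, 2, -2) − 0.05·(5, -4, -8) = (0.75, 2.2, -1.6)
(a₂, b₂, c₂) = (0.75, 2.2, -1.6) − 0.05·(3, -3.6, -5.6) = (0.6, 2.38, -1.32)

(0.6, 2.38, -1.32)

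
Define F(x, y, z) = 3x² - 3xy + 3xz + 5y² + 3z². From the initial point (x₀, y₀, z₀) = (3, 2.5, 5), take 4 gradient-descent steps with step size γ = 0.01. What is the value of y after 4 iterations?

∇F = (6x - 3y + 3z, -3x + 10y, 3x + 6z)
(x₁, y₁, z₁) = (3, 2.5, 5) − 0.01·(25.5, 16, 39) = (2.745, 2.34, 4.61)
(x₂, y₂, z₂) = (2.745, 2.34, 4.61) − 0.01·(23.28, 15.165, 35.895) = (2.5122, 2.18835, 4.25105)
(x₃, y₃, z₃) = (2.5122, 2.18835, 4.25105) − 0.01·(21.2613, 14.3469, 33.0429) = (2.299587, 2.044881, 3.920621)
(x₄, y₄, z₄) = (2.299587, 2.044881, 3.920621) − 0.01·(19.424742, 13.550049, 30.422487) = (2.10533958, 1.90938051, 3.61639613)
y = 1.90938051

1.90938051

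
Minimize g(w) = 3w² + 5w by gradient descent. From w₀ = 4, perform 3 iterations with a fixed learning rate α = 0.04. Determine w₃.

1.288384

g′(w) = 6w + 5
Step 1: g′(4) = 29; w₁ = 4 − 0.04·29 = 2.84
Step 2: g′(2.84) = 22.04; w₂ = 2.84 − 0.04·22.04 = 1.9584
Step 3: g′(1.9584) = 16.7504; w₃ = 1.9584 − 0.04·16.7504 = 1.288384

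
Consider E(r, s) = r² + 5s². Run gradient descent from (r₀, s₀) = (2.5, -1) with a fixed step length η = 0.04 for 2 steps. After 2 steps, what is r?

∇E = (2r, 10s)
Step 1: at (2.5, -1), ∇E = (5, -10) → (2.5, -1) − 0.04·(5, -10) = (2.3, -0.6)
Step 2: at (2.3, -0.6), ∇E = (4.6, -6) → (2.3, -0.6) − 0.04·(4.6, -6) = (2.116, -0.36)
r = 2.116

2.116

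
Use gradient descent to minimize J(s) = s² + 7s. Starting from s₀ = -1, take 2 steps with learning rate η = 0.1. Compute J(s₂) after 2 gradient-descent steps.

J′(s) = 2s + 7
s₁ = -1 − 0.1·5 = -1.5
s₂ = -1.5 − 0.1·4 = -1.9
J(-1.9) = -9.69

-9.69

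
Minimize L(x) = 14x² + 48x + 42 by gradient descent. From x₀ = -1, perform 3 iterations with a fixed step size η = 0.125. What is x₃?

-12.875

L′(x) = 28x + 48
x₁ = -1 − 0.125·20 = -3.5
x₂ = -3.5 − 0.125·(-50) = 2.75
x₃ = 2.75 − 0.125·125 = -12.875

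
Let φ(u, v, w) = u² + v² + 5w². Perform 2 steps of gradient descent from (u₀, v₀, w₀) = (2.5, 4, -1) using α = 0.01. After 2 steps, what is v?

∇φ = (2u, 2v, 10w)
Step 1: at (2.5, 4, -1), ∇φ = (5, 8, -10) → (2.5, 4, -1) − 0.01·(5, 8, -10) = (2.45, 3.92, -0.9)
Step 2: at (2.45, 3.92, -0.9), ∇φ = (4.9, 7.84, -9) → (2.45, 3.92, -0.9) − 0.01·(4.9, 7.84, -9) = (2.401, 3.8416, -0.81)
v = 3.8416

3.8416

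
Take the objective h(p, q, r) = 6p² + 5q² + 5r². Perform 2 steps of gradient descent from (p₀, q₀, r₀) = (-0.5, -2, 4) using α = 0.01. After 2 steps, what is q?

-1.62

∇h = (12p, 10q, 10r)
(p₁, q₁, r₁) = (-0.5, -2, 4) − 0.01·(-6, -20, 40) = (-0.44, -1.8, 3.6)
(p₂, q₂, r₂) = (-0.44, -1.8, 3.6) − 0.01·(-5.28, -18, 36) = (-0.3872, -1.62, 3.24)
q = -1.62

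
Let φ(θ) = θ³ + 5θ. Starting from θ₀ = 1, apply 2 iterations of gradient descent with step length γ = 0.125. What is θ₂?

φ′(θ) = 3θ² + 5
Step 1: φ′(1) = 8; θ₁ = 1 − 0.125·8 = 0
Step 2: φ′(0) = 5; θ₂ = 0 − 0.125·5 = -0.625

-0.625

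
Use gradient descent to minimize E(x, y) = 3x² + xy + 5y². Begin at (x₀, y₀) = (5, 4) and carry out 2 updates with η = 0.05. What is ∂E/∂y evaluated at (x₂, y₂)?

9.3225

∇E = (6x + y, x + 10y)
Step 1: at (5, 4), ∇E = (34, 45) → (5, 4) − 0.05·(34, 45) = (3.3, 1.75)
Step 2: at (3.3, 1.75), ∇E = (21.55, 20.8) → (3.3, 1.75) − 0.05·(21.55, 20.8) = (2.2225, 0.71)
∂E/∂y at (2.2225, 0.71) = 9.3225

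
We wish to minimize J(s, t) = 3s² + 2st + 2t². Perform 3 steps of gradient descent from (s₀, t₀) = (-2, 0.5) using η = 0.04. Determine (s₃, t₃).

(-0.98528, 0.61264)

∇J = (6s + 2t, 2s + 4t)
Step 1: at (-2, 0.5), ∇J = (-11, -2) → (-2, 0.5) − 0.04·(-11, -2) = (-1.56, 0.58)
Step 2: at (-1.56, 0.58), ∇J = (-8.2, -0.8) → (-1.56, 0.58) − 0.04·(-8.2, -0.8) = (-1.232, 0.612)
Step 3: at (-1.232, 0.612), ∇J = (-6.168, -0.016) → (-1.232, 0.612) − 0.04·(-6.168, -0.016) = (-0.98528, 0.61264)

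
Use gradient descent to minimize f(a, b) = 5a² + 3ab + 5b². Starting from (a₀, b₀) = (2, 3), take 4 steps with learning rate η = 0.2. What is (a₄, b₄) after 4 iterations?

∇f = (10a + 3b, 3a + 10b)
Step 1: at (2, 3), ∇f = (29, 36) → (2, 3) − 0.2·(29, 36) = (-3.8, -4.2)
Step 2: at (-3.8, -4.2), ∇f = (-50.6, -53.4) → (-3.8, -4.2) − 0.2·(-50.6, -53.4) = (6.32, 6.48)
Step 3: at (6.32, 6.48), ∇f = (82.64, 83.76) → (6.32, 6.48) − 0.2·(82.64, 83.76) = (-10.208, -10.272)
Step 4: at (-10.208, -10.272), ∇f = (-132.896, -133.344) → (-10.208, -10.272) − 0.2·(-132.896, -133.344) = (16.3712, 16.3968)

(16.3712, 16.3968)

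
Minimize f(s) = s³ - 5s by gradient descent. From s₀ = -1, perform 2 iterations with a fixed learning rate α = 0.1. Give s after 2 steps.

-0.492

f′(s) = 3s² - 5
Step 1: f′(-1) = -2; s₁ = -1 − 0.1·(-2) = -0.8
Step 2: f′(-0.8) = -3.08; s₂ = -0.8 − 0.1·(-3.08) = -0.492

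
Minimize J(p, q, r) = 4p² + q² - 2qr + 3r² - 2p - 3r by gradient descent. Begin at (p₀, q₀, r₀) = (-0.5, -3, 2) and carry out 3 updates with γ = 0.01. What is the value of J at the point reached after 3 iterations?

19.838067074624

∇J = (8p - 2, 2q - 2r, -2q + 6r - 3)
Step 1: at (-0.5, -3, 2), ∇J = (-6, -10, 15) → (-0.5, -3, 2) − 0.01·(-6, -10, 15) = (-0.44, -2.9, 1.85)
Step 2: at (-0.44, -2.9, 1.85), ∇J = (-5.52, -9.5, 13.9) → (-0.44, -2.9, 1.85) − 0.01·(-5.52, -9.5, 13.9) = (-0.3848, -2.805, 1.711)
Step 3: at (-0.3848, -2.805, 1.711), ∇J = (-5.0784, -9.032, 12.876) → (-0.3848, -2.805, 1.711) − 0.01·(-5.0784, -9.032, 12.876) = (-0.334016, -2.71468, 1.58224)
J(-0.334016, -2.71468, 1.58224) = 19.838067074624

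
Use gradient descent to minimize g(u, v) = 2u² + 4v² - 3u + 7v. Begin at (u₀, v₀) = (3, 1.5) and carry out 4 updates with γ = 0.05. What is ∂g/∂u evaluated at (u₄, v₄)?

∇g = (4u - 3, 8v + 7)
Step 1: at (3, 1.5), ∇g = (9, 19) → (3, 1.5) − 0.05·(9, 19) = (2.55, 0.55)
Step 2: at (2.55, 0.55), ∇g = (7.2, 11.4) → (2.55, 0.55) − 0.05·(7.2, 11.4) = (2.19, -0.02)
Step 3: at (2.19, -0.02), ∇g = (5.76, 6.84) → (2.19, -0.02) − 0.05·(5.76, 6.84) = (1.902, -0.362)
Step 4: at (1.902, -0.362), ∇g = (4.608, 4.104) → (1.902, -0.362) − 0.05·(4.608, 4.104) = (1.6716, -0.5672)
∂g/∂u at (1.6716, -0.5672) = 3.6864

3.6864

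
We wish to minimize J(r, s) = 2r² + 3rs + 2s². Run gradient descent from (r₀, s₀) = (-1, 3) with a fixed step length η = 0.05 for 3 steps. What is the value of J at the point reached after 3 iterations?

∇J = (4r + 3s, 3r + 4s)
(r₁, s₁) = (-1, 3) − 0.05·(5, 9) = (-1.25, 2.55)
(r₂, s₂) = (-1.25, 2.55) − 0.05·(2.65, 6.45) = (-1.3825, 2.2275)
(r₃, s₃) = (-1.3825, 2.2275) − 0.05·(1.1525, 4.7625) = (-1.440125, 1.989375)
J(-1.440125, 1.989375) = 3.468299796875

3.468299796875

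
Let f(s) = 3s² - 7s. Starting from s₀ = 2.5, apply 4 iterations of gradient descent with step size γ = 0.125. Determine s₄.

1.171875

f′(s) = 6s - 7
s₁ = 2.5 − 0.125·8 = 1.5
s₂ = 1.5 − 0.125·2 = 1.25
s₃ = 1.25 − 0.125·0.5 = 1.1875
s₄ = 1.1875 − 0.125·0.125 = 1.171875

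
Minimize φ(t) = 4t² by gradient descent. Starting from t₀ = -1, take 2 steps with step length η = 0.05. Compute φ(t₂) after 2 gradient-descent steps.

φ′(t) = 8t
t₁ = -1 − 0.05·(-8) = -0.6
t₂ = -0.6 − 0.05·(-4.8) = -0.36
φ(-0.36) = 0.5184

0.5184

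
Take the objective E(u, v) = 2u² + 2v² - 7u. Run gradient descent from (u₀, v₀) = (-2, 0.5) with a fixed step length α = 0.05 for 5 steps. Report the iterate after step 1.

∇E = (4u - 7, 4v)
(u₁, v₁) = (-2, 0.5) − 0.05·(-15, 2) = (-1.25, 0.4)

(-1.25, 0.4)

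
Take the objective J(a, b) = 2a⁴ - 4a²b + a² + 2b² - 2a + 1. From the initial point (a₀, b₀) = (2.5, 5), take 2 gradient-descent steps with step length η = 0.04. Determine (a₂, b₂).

(2.80493696, 4.672704)

∇J = (8a³ - 8ab + 2a - 2, -4a² + 4b)
Step 1: at (2.5, 5), ∇J = (28, -5) → (2.5, 5) − 0.04·(28, -5) = (1.38, 5.2)
Step 2: at (1.38, 5.2), ∇J = (-35.623424, 13.1824) → (1.38, 5.2) − 0.04·(-35.623424, 13.1824) = (2.80493696, 4.672704)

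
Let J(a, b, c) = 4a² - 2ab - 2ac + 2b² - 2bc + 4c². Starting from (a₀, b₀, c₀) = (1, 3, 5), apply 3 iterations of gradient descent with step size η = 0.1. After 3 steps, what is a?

1.032

∇J = (8a - 2b - 2c, -2a + 4b - 2c, -2a - 2b + 8c)
(a₁, b₁, c₁) = (1, 3, 5) − 0.1·(-8, 0, 32) = (1.8, 3, 1.8)
(a₂, b₂, c₂) = (1.8, 3, 1.8) − 0.1·(4.8, 4.8, 4.8) = (1.32, 2.52, 1.32)
(a₃, b₃, c₃) = (1.32, 2.52, 1.32) − 0.1·(2.88, 4.8, 2.88) = (1.032, 2.04, 1.032)
a = 1.032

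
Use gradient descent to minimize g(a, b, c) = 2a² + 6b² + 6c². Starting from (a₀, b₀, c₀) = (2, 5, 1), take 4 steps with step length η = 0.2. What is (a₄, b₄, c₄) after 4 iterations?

(0.0032, 19.208, 3.8416)

∇g = (4a, 12b, 12c)
Step 1: at (2, 5, 1), ∇g = (8, 60, 12) → (2, 5, 1) − 0.2·(8, 60, 12) = (0.4, -7, -1.4)
Step 2: at (0.4, -7, -1.4), ∇g = (1.6, -84, -16.8) → (0.4, -7, -1.4) − 0.2·(1.6, -84, -16.8) = (0.08, 9.8, 1.96)
Step 3: at (0.08, 9.8, 1.96), ∇g = (0.32, 117.6, 23.52) → (0.08, 9.8, 1.96) − 0.2·(0.32, 117.6, 23.52) = (0.016, -13.72, -2.744)
Step 4: at (0.016, -13.72, -2.744), ∇g = (0.064, -164.64, -32.928) → (0.016, -13.72, -2.744) − 0.2·(0.064, -164.64, -32.928) = (0.0032, 19.208, 3.8416)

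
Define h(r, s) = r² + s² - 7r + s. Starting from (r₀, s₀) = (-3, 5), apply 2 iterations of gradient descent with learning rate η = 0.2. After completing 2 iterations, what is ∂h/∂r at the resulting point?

∇h = (2r - 7, 2s + 1)
(r₁, s₁) = (-3, 5) − 0.2·(-13, 11) = (-0.4, 2.8)
(r₂, s₂) = (-0.4, 2.8) − 0.2·(-7.8, 6.6) = (1.16, 1.48)
∂h/∂r at (1.16, 1.48) = -4.68

-4.68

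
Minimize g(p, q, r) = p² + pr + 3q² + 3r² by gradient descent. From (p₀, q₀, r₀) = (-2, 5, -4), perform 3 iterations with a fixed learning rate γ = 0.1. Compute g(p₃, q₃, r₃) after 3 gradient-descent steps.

0.76578

∇g = (2p + r, 6q, p + 6r)
(p₁, q₁, r₁) = (-2, 5, -4) − 0.1·(-8, 30, -26) = (-1.2, 2, -1.4)
(p₂, q₂, r₂) = (-1.2, 2, -1.4) − 0.1·(-3.8, 12, -9.6) = (-0.82, 0.8, -0.44)
(p₃, q₃, r₃) = (-0.82, 0.8, -0.44) − 0.1·(-2.08, 4.8, -3.46) = (-0.612, 0.32, -0.094)
g(-0.612, 0.32, -0.094) = 0.76578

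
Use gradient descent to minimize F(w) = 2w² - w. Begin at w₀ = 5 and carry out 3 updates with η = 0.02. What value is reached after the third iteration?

F′(w) = 4w - 1
Step 1: F′(5) = 19; w₁ = 5 − 0.02·19 = 4.62
Step 2: F′(4.62) = 17.48; w₂ = 4.62 − 0.02·17.48 = 4.2704
Step 3: F′(4.2704) = 16.0816; w₃ = 4.2704 − 0.02·16.0816 = 3.948768

3.948768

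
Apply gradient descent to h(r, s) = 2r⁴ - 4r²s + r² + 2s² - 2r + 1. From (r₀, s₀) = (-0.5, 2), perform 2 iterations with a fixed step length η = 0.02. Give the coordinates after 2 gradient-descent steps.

(-0.65819008, 1.738112)

∇h = (8r³ - 8rs + 2r - 2, -4r² + 4s)
(r₁, s₁) = (-0.5, 2) − 0.02·(4, 7) = (-0.58, 1.86)
(r₂, s₂) = (-0.58, 1.86) − 0.02·(3.909504, 6.0944) = (-0.65819008, 1.738112)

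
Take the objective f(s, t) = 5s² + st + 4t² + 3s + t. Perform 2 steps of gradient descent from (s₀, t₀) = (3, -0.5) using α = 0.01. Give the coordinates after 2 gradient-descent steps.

∇f = (10s + t + 3, s + 8t + 1)
Step 1: at (3, -0.5), ∇f = (32.5, 0) → (3, -0.5) − 0.01·(32.5, 0) = (2.675, -0.5)
Step 2: at (2.675, -0.5), ∇f = (29.25, -0.325) → (2.675, -0.5) − 0.01·(29.25, -0.325) = (2.3825, -0.49675)

(2.3825, -0.49675)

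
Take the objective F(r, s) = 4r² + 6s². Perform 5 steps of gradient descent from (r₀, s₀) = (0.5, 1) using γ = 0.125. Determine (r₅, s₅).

∇F = (8r, 12s)
Step 1: at (0.5, 1), ∇F = (4, 12) → (0.5, 1) − 0.125·(4, 12) = (0, -0.5)
Step 2: at (0, -0.5), ∇F = (0, -6) → (0, -0.5) − 0.125·(0, -6) = (0, 0.25)
Step 3: at (0, 0.25), ∇F = (0, 3) → (0, 0.25) − 0.125·(0, 3) = (0, -0.125)
Step 4: at (0, -0.125), ∇F = (0, -1.5) → (0, -0.125) − 0.125·(0, -1.5) = (0, 0.0625)
Step 5: at (0, 0.0625), ∇F = (0, 0.75) → (0, 0.0625) − 0.125·(0, 0.75) = (0, -0.03125)

(0, -0.03125)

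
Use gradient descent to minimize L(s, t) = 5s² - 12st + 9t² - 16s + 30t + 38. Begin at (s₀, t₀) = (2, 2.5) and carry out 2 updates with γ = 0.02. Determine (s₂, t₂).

∇L = (10s - 12t - 16, -12s + 18t + 30)
(s₁, t₁) = (2, 2.5) − 0.02·(-26, 51) = (2.52, 1.48)
(s₂, t₂) = (2.52, 1.48) − 0.02·(-8.56, 26.4) = (2.6912, 0.952)

(2.6912, 0.952)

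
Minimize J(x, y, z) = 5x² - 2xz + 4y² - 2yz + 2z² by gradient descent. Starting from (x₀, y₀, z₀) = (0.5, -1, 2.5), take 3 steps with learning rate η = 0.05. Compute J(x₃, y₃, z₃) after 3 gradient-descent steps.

∇J = (10x - 2z, 8y - 2z, -2x - 2y + 4z)
(x₁, y₁, z₁) = (0.5, -1, 2.5) − 0.05·(0, -13, 11) = (0.5, -0.35, 1.95)
(x₂, y₂, z₂) = (0.5, -0.35, 1.95) − 0.05·(1.1, -6.7, 7.5) = (0.445, -0.015, 1.575)
(x₃, y₃, z₃) = (0.445, -0.015, 1.575) − 0.05·(1.3, -3.27, 5.44) = (0.38, 0.1485, 1.303)
J(0.38, 0.1485, 1.303) = 2.828556

2.828556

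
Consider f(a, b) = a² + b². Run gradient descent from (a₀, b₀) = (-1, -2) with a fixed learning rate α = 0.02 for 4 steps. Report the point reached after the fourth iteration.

∇f = (2a, 2b)
Step 1: at (-1, -2), ∇f = (-2, -4) → (-1, -2) − 0.02·(-2, -4) = (-0.96, -1.92)
Step 2: at (-0.96, -1.92), ∇f = (-1.92, -3.84) → (-0.96, -1.92) − 0.02·(-1.92, -3.84) = (-0.9216, -1.8432)
Step 3: at (-0.9216, -1.8432), ∇f = (-1.8432, -3.6864) → (-0.9216, -1.8432) − 0.02·(-1.8432, -3.6864) = (-0.884736, -1.769472)
Step 4: at (-0.884736, -1.769472), ∇f = (-1.769472, -3.538944) → (-0.884736, -1.769472) − 0.02·(-1.769472, -3.538944) = (-0.84934656, -1.69869312)

(-0.84934656, -1.69869312)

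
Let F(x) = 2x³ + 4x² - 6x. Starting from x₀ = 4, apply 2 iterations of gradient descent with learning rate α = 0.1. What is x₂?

F′(x) = 6x² + 8x - 6
Step 1: F′(4) = 122; x₁ = 4 − 0.1·122 = -8.2
Step 2: F′(-8.2) = 331.84; x₂ = -8.2 − 0.1·331.84 = -41.384

-41.384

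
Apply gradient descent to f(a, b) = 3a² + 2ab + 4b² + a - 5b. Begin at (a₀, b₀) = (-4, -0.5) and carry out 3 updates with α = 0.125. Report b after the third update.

0.8203125

∇f = (6a + 2b + 1, 2a + 8b - 5)
Step 1: at (-4, -0.5), ∇f = (-24, -17) → (-4, -0.5) − 0.125·(-24, -17) = (-1, 1.625)
Step 2: at (-1, 1.625), ∇f = (-1.75, 6) → (-1, 1.625) − 0.125·(-1.75, 6) = (-0.78125, 0.875)
Step 3: at (-0.78125, 0.875), ∇f = (-1.9375, 0.4375) → (-0.78125, 0.875) − 0.125·(-1.9375, 0.4375) = (-0.5390625, 0.8203125)
b = 0.8203125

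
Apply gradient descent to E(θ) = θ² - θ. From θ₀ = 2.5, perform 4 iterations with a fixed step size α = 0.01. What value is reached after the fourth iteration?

E′(θ) = 2θ - 1
θ₁ = 2.5 − 0.01·4 = 2.46
θ₂ = 2.46 − 0.01·3.92 = 2.4208
θ₃ = 2.4208 − 0.01·3.8416 = 2.382384
θ₄ = 2.382384 − 0.01·3.764768 = 2.34473632

2.34473632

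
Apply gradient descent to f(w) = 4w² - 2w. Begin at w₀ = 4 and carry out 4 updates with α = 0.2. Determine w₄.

f′(w) = 8w - 2
w₁ = 4 − 0.2·30 = -2
w₂ = -2 − 0.2·(-18) = 1.6
w₃ = 1.6 − 0.2·10.8 = -0.56
w₄ = -0.56 − 0.2·(-6.48) = 0.736

0.736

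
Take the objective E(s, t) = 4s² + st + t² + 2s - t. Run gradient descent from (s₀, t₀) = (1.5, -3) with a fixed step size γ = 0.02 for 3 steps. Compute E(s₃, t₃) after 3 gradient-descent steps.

∇E = (8s + t + 2, s + 2t - 1)
(s₁, t₁) = (1.5, -3) − 0.02·(11, -5.5) = (1.28, -2.89)
(s₂, t₂) = (1.28, -2.89) − 0.02·(9.35, -5.5) = (1.093, -2.78)
(s₃, t₃) = (1.093, -2.78) − 0.02·(7.964, -5.467) = (0.93372, -2.67066)
E(0.93372, -2.67066) = 12.664208334

12.664208334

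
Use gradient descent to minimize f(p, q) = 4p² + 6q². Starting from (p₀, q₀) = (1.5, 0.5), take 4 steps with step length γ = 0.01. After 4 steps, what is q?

0.29984768

∇f = (8p, 12q)
(p₁, q₁) = (1.5, 0.5) − 0.01·(12, 6) = (1.38, 0.44)
(p₂, q₂) = (1.38, 0.44) − 0.01·(11.04, 5.28) = (1.2696, 0.3872)
(p₃, q₃) = (1.2696, 0.3872) − 0.01·(10.1568, 4.6464) = (1.168032, 0.340736)
(p₄, q₄) = (1.168032, 0.340736) − 0.01·(9.344256, 4.088832) = (1.07458944, 0.29984768)
q = 0.29984768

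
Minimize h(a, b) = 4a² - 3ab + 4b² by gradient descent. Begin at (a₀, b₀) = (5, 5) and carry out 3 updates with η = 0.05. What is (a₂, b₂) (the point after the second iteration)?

∇h = (8a - 3b, -3a + 8b)
(a₁, b₁) = (5, 5) − 0.05·(25, 25) = (3.75, 3.75)
(a₂, b₂) = (3.75, 3.75) − 0.05·(18.75, 18.75) = (2.8125, 2.8125)

(2.8125, 2.8125)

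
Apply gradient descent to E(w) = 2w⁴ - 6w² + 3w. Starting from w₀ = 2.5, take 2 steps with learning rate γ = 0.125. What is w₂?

E′(w) = 8w³ - 12w + 3
Step 1: E′(2.5) = 98; w₁ = 2.5 − 0.125·98 = -9.75
Step 2: E′(-9.75) = -7294.875; w₂ = -9.75 − 0.125·(-7294.875) = 902.109375

902.109375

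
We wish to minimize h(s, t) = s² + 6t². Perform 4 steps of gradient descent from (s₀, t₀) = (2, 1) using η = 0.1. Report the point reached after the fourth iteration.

(0.8192, 0.0016)

∇h = (2s, 12t)
(s₁, t₁) = (2, 1) − 0.1·(4, 12) = (1.6, -0.2)
(s₂, t₂) = (1.6, -0.2) − 0.1·(3.2, -2.4) = (1.28, 0.04)
(s₃, t₃) = (1.28, 0.04) − 0.1·(2.56, 0.48) = (1.024, -0.008)
(s₄, t₄) = (1.024, -0.008) − 0.1·(2.048, -0.096) = (0.8192, 0.0016)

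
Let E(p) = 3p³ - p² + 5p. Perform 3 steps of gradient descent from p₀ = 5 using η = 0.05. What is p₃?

-264.691125

E′(p) = 9p² - 2p + 5
Step 1: E′(5) = 220; p₁ = 5 − 0.05·220 = -6
Step 2: E′(-6) = 341; p₂ = -6 − 0.05·341 = -23.05
Step 3: E′(-23.05) = 4832.8225; p₃ = -23.05 − 0.05·4832.8225 = -264.691125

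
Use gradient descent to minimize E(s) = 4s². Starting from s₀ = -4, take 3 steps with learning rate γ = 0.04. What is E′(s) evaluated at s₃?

E′(s) = 8s
Step 1: E′(-4) = -32; s₁ = -4 − 0.04·(-32) = -2.72
Step 2: E′(-2.72) = -21.76; s₂ = -2.72 − 0.04·(-21.76) = -1.8496
Step 3: E′(-1.8496) = -14.7968; s₃ = -1.8496 − 0.04·(-14.7968) = -1.257728
E′(s) at (-1.257728) = -10.061824

-10.061824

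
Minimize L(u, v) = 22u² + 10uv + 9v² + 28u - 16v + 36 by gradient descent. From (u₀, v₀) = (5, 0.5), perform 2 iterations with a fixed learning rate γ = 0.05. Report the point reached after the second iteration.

(8.605, 4.46)

∇L = (44u + 10v + 28, 10u + 18v - 16)
Step 1: at (5, 0.5), ∇L = (253, 43) → (5, 0.5) − 0.05·(253, 43) = (-7.65, -1.65)
Step 2: at (-7.65, -1.65), ∇L = (-325.1, -122.2) → (-7.65, -1.65) − 0.05·(-325.1, -122.2) = (8.605, 4.46)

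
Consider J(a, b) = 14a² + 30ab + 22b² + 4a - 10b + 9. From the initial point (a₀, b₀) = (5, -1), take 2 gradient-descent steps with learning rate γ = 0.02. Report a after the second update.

∇J = (28a + 30b + 4, 30a + 44b - 10)
Step 1: at (5, -1), ∇J = (114, 96) → (5, -1) − 0.02·(114, 96) = (2.72, -2.92)
Step 2: at (2.72, -2.92), ∇J = (-7.44, -56.88) → (2.72, -2.92) − 0.02·(-7.44, -56.88) = (2.8688, -1.7824)
a = 2.8688

2.8688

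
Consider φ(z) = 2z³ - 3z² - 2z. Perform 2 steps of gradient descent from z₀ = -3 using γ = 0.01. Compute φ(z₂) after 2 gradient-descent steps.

φ′(z) = 6z² - 6z - 2
z₁ = -3 − 0.01·70 = -3.7
z₂ = -3.7 − 0.01·102.34 = -4.7234
φ(-4.7234) = -268.247625497808

-268.247625497808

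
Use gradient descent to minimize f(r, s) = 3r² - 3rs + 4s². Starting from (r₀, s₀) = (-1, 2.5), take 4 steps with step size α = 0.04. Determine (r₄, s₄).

∇f = (6r - 3s, -3r + 8s)
(r₁, s₁) = (-1, 2.5) − 0.04·(-13.5, 23) = (-0.46, 1.58)
(r₂, s₂) = (-0.46, 1.58) − 0.04·(-7.5, 14.02) = (-0.16, 1.0192)
(r₃, s₃) = (-0.16, 1.0192) − 0.04·(-4.0176, 8.6336) = (0.000704, 0.673856)
(r₄, s₄) = (0.000704, 0.673856) − 0.04·(-2.017344, 5.388736) = (0.08139776, 0.45830656)

(0.08139776, 0.45830656)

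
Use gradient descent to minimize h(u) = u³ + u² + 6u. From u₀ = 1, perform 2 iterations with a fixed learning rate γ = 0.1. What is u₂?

-0.683

h′(u) = 3u² + 2u + 6
Step 1: h′(1) = 11; u₁ = 1 − 0.1·11 = -0.1
Step 2: h′(-0.1) = 5.83; u₂ = -0.1 − 0.1·5.83 = -0.683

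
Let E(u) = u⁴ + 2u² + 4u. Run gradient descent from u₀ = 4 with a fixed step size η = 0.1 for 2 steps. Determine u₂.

5243.1424

E′(u) = 4u³ + 4u + 4
u₁ = 4 − 0.1·276 = -23.6
u₂ = -23.6 − 0.1·(-52667.424) = 5243.1424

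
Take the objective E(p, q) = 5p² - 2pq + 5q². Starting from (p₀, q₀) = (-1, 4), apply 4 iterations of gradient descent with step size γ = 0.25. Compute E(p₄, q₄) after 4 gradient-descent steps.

∇E = (10p - 2q, -2p + 10q)
(p₁, q₁) = (-1, 4) − 0.25·(-18, 42) = (3.5, -6.5)
(p₂, q₂) = (3.5, -6.5) − 0.25·(48, -72) = (-8.5, 11.5)
(p₃, q₃) = (-8.5, 11.5) − 0.25·(-108, 132) = (18.5, -21.5)
(p₄, q₄) = (18.5, -21.5) − 0.25·(228, -252) = (-38.5, 41.5)
E(-38.5, 41.5) = 19218

19218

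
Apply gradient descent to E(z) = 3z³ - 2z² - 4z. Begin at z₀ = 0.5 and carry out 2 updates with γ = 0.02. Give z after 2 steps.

0.6414875

E′(z) = 9z² - 4z - 4
z₁ = 0.5 − 0.02·(-3.75) = 0.575
z₂ = 0.575 − 0.02·(-3.324375) = 0.6414875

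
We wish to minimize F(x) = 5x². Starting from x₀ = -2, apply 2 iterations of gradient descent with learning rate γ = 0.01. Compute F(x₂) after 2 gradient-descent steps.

F′(x) = 10x
x₁ = -2 − 0.01·(-20) = -1.8
x₂ = -1.8 − 0.01·(-18) = -1.62
F(-1.62) = 13.122

13.122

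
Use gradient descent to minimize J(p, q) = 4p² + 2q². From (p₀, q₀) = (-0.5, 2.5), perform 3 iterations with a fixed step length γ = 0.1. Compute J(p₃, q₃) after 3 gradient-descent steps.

∇J = (8p, 4q)
Step 1: at (-0.5, 2.5), ∇J = (-4, 10) → (-0.5, 2.5) − 0.1·(-4, 10) = (-0.1, 1.5)
Step 2: at (-0.1, 1.5), ∇J = (-0.8, 6) → (-0.1, 1.5) − 0.1·(-0.8, 6) = (-0.02, 0.9)
Step 3: at (-0.02, 0.9), ∇J = (-0.16, 3.6) → (-0.02, 0.9) − 0.1·(-0.16, 3.6) = (-0.004, 0.54)
J(-0.004, 0.54) = 0.583264

0.583264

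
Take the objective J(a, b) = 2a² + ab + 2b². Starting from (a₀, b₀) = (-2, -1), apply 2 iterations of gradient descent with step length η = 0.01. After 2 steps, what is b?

∇J = (4a + b, a + 4b)
Step 1: at (-2, -1), ∇J = (-9, -6) → (-2, -1) − 0.01·(-9, -6) = (-1.91, -0.94)
Step 2: at (-1.91, -0.94), ∇J = (-8.58, -5.67) → (-1.91, -0.94) − 0.01·(-8.58, -5.67) = (-1.8242, -0.8833)
b = -0.8833

-0.8833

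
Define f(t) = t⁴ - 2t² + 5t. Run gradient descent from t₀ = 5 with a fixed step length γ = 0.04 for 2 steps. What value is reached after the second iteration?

f′(t) = 4t³ - 4t + 5
Step 1: f′(5) = 485; t₁ = 5 − 0.04·485 = -14.4
Step 2: f′(-14.4) = -11881.336; t₂ = -14.4 − 0.04·(-11881.336) = 460.85344

460.85344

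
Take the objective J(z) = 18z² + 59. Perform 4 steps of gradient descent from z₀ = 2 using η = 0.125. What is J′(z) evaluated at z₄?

J′(z) = 36z
Step 1: J′(2) = 72; z₁ = 2 − 0.125·72 = -7
Step 2: J′(-7) = -252; z₂ = -7 − 0.125·(-252) = 24.5
Step 3: J′(24.5) = 882; z₃ = 24.5 − 0.125·882 = -85.75
Step 4: J′(-85.75) = -3087; z₄ = -85.75 − 0.125·(-3087) = 300.125
J′(z) at (300.125) = 10804.5

10804.5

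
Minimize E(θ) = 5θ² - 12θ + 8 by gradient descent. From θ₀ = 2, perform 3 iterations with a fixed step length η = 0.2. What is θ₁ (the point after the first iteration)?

E′(θ) = 10θ - 12
θ₁ = 2 − 0.2·8 = 0.4

0.4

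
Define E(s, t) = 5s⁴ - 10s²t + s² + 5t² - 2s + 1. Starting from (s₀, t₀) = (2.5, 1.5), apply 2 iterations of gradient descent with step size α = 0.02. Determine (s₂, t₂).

∇E = (20s³ - 20st + 2s - 2, -10s² + 10t)
(s₁, t₁) = (2.5, 1.5) − 0.02·(240.5, -47.5) = (-2.31, 2.45)
(s₂, t₂) = (-2.31, 2.45) − 0.02·(-139.95782, -28.861) = (0.4891564, 3.02722)

(0.4891564, 3.02722)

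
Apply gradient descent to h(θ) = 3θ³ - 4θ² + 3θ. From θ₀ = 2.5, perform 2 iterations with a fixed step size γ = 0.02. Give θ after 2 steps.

1.3999795

h′(θ) = 9θ² - 8θ + 3
Step 1: h′(2.5) = 39.25; θ₁ = 2.5 − 0.02·39.25 = 1.715
Step 2: h′(1.715) = 15.751025; θ₂ = 1.715 − 0.02·15.751025 = 1.3999795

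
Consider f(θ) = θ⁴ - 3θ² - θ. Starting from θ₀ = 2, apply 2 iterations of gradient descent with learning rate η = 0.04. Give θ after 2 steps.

f′(θ) = 4θ³ - 6θ - 1
Step 1: f′(2) = 19; θ₁ = 2 − 0.04·19 = 1.24
Step 2: f′(1.24) = -0.813504; θ₂ = 1.24 − 0.04·(-0.813504) = 1.27254016

1.27254016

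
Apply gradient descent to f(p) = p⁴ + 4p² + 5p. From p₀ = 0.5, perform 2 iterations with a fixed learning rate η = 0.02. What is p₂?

0.15801672

f′(p) = 4p³ + 8p + 5
Step 1: f′(0.5) = 9.5; p₁ = 0.5 − 0.02·9.5 = 0.31
Step 2: f′(0.31) = 7.599164; p₂ = 0.31 − 0.02·7.599164 = 0.15801672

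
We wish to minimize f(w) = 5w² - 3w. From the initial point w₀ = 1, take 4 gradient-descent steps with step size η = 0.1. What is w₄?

0.3

f′(w) = 10w - 3
Step 1: f′(1) = 7; w₁ = 1 − 0.1·7 = 0.3
Step 2: f′(0.3) = 0; w₂ = 0.3 − 0.1·0 = 0.3
Step 3: f′(0.3) = 0; w₃ = 0.3 − 0.1·0 = 0.3
Step 4: f′(0.3) = 0; w₄ = 0.3 − 0.1·0 = 0.3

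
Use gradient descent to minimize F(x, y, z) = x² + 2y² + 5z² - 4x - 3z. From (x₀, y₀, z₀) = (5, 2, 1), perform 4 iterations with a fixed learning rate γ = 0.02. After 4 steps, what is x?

4.54803968

∇F = (2x - 4, 4y, 10z - 3)
(x₁, y₁, z₁) = (5, 2, 1) − 0.02·(6, 8, 7) = (4.88, 1.84, 0.86)
(x₂, y₂, z₂) = (4.88, 1.84, 0.86) − 0.02·(5.76, 7.36, 5.6) = (4.7648, 1.6928, 0.748)
(x₃, y₃, z₃) = (4.7648, 1.6928, 0.748) − 0.02·(5.5296, 6.7712, 4.48) = (4.654208, 1.557376, 0.6584)
(x₄, y₄, z₄) = (4.654208, 1.557376, 0.6584) − 0.02·(5.308416, 6.229504, 3.584) = (4.54803968, 1.43278592, 0.58672)
x = 4.54803968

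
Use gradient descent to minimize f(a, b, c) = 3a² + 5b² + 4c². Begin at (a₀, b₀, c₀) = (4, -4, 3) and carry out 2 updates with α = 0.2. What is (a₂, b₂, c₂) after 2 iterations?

∇f = (6a, 10b, 8c)
Step 1: at (4, -4, 3), ∇f = (24, -40, 24) → (4, -4, 3) − 0.2·(24, -40, 24) = (-0.8, 4, -1.8)
Step 2: at (-0.8, 4, -1.8), ∇f = (-4.8, 40, -14.4) → (-0.8, 4, -1.8) − 0.2·(-4.8, 40, -14.4) = (0.16, -4, 1.08)

(0.16, -4, 1.08)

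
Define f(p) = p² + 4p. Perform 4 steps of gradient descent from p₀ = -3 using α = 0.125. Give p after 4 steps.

-2.31640625

f′(p) = 2p + 4
p₁ = -3 − 0.125·(-2) = -2.75
p₂ = -2.75 − 0.125·(-1.5) = -2.5625
p₃ = -2.5625 − 0.125·(-1.125) = -2.421875
p₄ = -2.421875 − 0.125·(-0.84375) = -2.31640625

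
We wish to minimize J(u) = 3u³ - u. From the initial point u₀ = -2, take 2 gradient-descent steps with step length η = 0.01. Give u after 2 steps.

J′(u) = 9u² - 1
Step 1: J′(-2) = 35; u₁ = -2 − 0.01·35 = -2.35
Step 2: J′(-2.35) = 48.7025; u₂ = -2.35 − 0.01·48.7025 = -2.837025

-2.837025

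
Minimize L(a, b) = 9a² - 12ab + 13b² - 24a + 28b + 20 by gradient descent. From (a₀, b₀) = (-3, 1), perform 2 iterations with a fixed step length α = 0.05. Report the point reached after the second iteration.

∇L = (18a - 12b - 24, -12a + 26b + 28)
(a₁, b₁) = (-3, 1) − 0.05·(-90, 90) = (1.5, -3.5)
(a₂, b₂) = (1.5, -3.5) − 0.05·(45, -81) = (-0.75, 0.55)

(-0.75, 0.55)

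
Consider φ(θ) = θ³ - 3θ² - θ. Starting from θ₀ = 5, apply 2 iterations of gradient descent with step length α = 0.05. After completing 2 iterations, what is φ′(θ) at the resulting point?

φ′(θ) = 3θ² - 6θ - 1
θ₁ = 5 − 0.05·44 = 2.8
θ₂ = 2.8 − 0.05·5.72 = 2.514
φ′(θ) at (2.514) = 2.876588

2.876588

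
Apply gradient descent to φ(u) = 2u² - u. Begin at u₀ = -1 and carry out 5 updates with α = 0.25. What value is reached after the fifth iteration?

0.25

φ′(u) = 4u - 1
Step 1: φ′(-1) = -5; u₁ = -1 − 0.25·(-5) = 0.25
Step 2: φ′(0.25) = 0; u₂ = 0.25 − 0.25·0 = 0.25
Step 3: φ′(0.25) = 0; u₃ = 0.25 − 0.25·0 = 0.25
Step 4: φ′(0.25) = 0; u₄ = 0.25 − 0.25·0 = 0.25
Step 5: φ′(0.25) = 0; u₅ = 0.25 − 0.25·0 = 0.25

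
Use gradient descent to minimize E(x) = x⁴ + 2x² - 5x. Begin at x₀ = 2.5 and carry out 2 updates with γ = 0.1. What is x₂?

E′(x) = 4x³ + 4x - 5
Step 1: E′(2.5) = 67.5; x₁ = 2.5 − 0.1·67.5 = -4.25
Step 2: E′(-4.25) = -329.0625; x₂ = -4.25 − 0.1·(-329.0625) = 28.65625

28.65625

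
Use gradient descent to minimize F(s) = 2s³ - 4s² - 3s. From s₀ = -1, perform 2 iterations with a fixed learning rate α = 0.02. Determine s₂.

F′(s) = 6s² - 8s - 3
Step 1: F′(-1) = 11; s₁ = -1 − 0.02·11 = -1.22
Step 2: F′(-1.22) = 15.6904; s₂ = -1.22 − 0.02·15.6904 = -1.533808

-1.533808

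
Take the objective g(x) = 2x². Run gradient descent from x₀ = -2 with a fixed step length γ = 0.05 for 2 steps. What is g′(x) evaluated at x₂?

-5.12

g′(x) = 4x
Step 1: g′(-2) = -8; x₁ = -2 − 0.05·(-8) = -1.6
Step 2: g′(-1.6) = -6.4; x₂ = -1.6 − 0.05·(-6.4) = -1.28
g′(x) at (-1.28) = -5.12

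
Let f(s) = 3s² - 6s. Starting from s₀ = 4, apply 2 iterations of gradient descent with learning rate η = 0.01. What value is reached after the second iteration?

3.6508

f′(s) = 6s - 6
Step 1: f′(4) = 18; s₁ = 4 − 0.01·18 = 3.82
Step 2: f′(3.82) = 16.92; s₂ = 3.82 − 0.01·16.92 = 3.6508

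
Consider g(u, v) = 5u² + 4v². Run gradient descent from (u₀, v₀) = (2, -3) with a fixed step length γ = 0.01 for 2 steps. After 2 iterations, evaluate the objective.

38.91214656

∇g = (10u, 8v)
Step 1: at (2, -3), ∇g = (20, -24) → (2, -3) − 0.01·(20, -24) = (1.8, -2.76)
Step 2: at (1.8, -2.76), ∇g = (18, -22.08) → (1.8, -2.76) − 0.01·(18, -22.08) = (1.62, -2.5392)
g(1.62, -2.5392) = 38.91214656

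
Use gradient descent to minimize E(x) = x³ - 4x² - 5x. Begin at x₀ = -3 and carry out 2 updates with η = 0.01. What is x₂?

E′(x) = 3x² - 8x - 5
Step 1: E′(-3) = 46; x₁ = -3 − 0.01·46 = -3.46
Step 2: E′(-3.46) = 58.5948; x₂ = -3.46 − 0.01·58.5948 = -4.045948

-4.045948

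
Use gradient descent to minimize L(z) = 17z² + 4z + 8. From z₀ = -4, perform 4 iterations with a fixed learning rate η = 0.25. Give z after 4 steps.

-12284.125

L′(z) = 34z + 4
Step 1: L′(-4) = -132; z₁ = -4 − 0.25·(-132) = 29
Step 2: L′(29) = 990; z₂ = 29 − 0.25·990 = -218.5
Step 3: L′(-218.5) = -7425; z₃ = -218.5 − 0.25·(-7425) = 1637.75
Step 4: L′(1637.75) = 55687.5; z₄ = 1637.75 − 0.25·55687.5 = -12284.125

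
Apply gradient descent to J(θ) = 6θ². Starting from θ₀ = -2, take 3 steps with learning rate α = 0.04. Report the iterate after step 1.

J′(θ) = 12θ
Step 1: J′(-2) = -24; θ₁ = -2 − 0.04·(-24) = -1.04

-1.04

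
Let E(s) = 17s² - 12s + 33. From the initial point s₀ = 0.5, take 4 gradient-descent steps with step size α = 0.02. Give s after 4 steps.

E′(s) = 34s - 12
s₁ = 0.5 − 0.02·5 = 0.4
s₂ = 0.4 − 0.02·1.6 = 0.368
s₃ = 0.368 − 0.02·0.512 = 0.35776
s₄ = 0.35776 − 0.02·0.16384 = 0.3544832

0.3544832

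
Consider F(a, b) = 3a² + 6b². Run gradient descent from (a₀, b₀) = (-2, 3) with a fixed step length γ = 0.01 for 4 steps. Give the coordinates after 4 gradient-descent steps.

(-1.56149792, 1.79908608)

∇F = (6a, 12b)
Step 1: at (-2, 3), ∇F = (-12, 36) → (-2, 3) − 0.01·(-12, 36) = (-1.88, 2.64)
Step 2: at (-1.88, 2.64), ∇F = (-11.28, 31.68) → (-1.88, 2.64) − 0.01·(-11.28, 31.68) = (-1.7672, 2.3232)
Step 3: at (-1.7672, 2.3232), ∇F = (-10.6032, 27.8784) → (-1.7672, 2.3232) − 0.01·(-10.6032, 27.8784) = (-1.661168, 2.044416)
Step 4: at (-1.661168, 2.044416), ∇F = (-9.967008, 24.532992) → (-1.661168, 2.044416) − 0.01·(-9.967008, 24.532992) = (-1.56149792, 1.79908608)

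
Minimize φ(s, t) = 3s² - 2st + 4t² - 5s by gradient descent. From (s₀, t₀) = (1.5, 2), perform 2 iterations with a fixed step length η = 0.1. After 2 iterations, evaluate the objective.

∇φ = (6s - 2t - 5, -2s + 8t)
Step 1: at (1.5, 2), ∇φ = (0, 13) → (1.5, 2) − 0.1·(0, 13) = (1.5, 0.7)
Step 2: at (1.5, 0.7), ∇φ = (2.6, 2.6) → (1.5, 0.7) − 0.1·(2.6, 2.6) = (1.24, 0.44)
φ(1.24, 0.44) = -1.904

-1.904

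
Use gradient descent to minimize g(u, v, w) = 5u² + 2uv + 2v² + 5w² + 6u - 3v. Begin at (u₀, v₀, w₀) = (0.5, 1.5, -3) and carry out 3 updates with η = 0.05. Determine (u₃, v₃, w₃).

∇g = (10u + 2v + 6, 2u + 4v - 3, 10w)
Step 1: at (0.5, 1.5, -3), ∇g = (14, 4, -30) → (0.5, 1.5, -3) − 0.05·(14, 4, -30) = (-0.2, 1.3, -1.5)
Step 2: at (-0.2, 1.3, -1.5), ∇g = (6.6, 1.8, -15) → (-0.2, 1.3, -1.5) − 0.05·(6.6, 1.8, -15) = (-0.53, 1.21, -0.75)
Step 3: at (-0.53, 1.21, -0.75), ∇g = (3.12, 0.78, -7.5) → (-0.53, 1.21, -0.75) − 0.05·(3.12, 0.78, -7.5) = (-0.686, 1.171, -0.375)

(-0.686, 1.171, -0.375)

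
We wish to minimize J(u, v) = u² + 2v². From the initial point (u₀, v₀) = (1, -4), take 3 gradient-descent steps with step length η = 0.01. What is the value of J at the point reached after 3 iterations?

∇J = (2u, 4v)
(u₁, v₁) = (1, -4) − 0.01·(2, -16) = (0.98, -3.84)
(u₂, v₂) = (0.98, -3.84) − 0.01·(1.96, -15.36) = (0.9604, -3.6864)
(u₃, v₃) = (0.9604, -3.6864) − 0.01·(1.9208, -14.7456) = (0.941192, -3.538944)
J(0.941192, -3.538944) = 25.934091651136

25.934091651136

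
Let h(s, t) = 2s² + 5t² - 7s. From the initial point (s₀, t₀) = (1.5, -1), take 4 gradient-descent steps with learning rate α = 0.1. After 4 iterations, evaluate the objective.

∇h = (4s - 7, 10t)
(s₁, t₁) = (1.5, -1) − 0.1·(-1, -10) = (1.6, 0)
(s₂, t₂) = (1.6, 0) − 0.1·(-0.6, 0) = (1.66, 0)
(s₃, t₃) = (1.66, 0) − 0.1·(-0.36, 0) = (1.696, 0)
(s₄, t₄) = (1.696, 0) − 0.1·(-0.216, 0) = (1.7176, 0)
h(1.7176, 0) = -6.12290048

-6.12290048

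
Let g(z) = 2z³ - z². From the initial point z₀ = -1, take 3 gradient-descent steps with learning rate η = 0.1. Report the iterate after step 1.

-1.8

g′(z) = 6z² - 2z
Step 1: g′(-1) = 8; z₁ = -1 − 0.1·8 = -1.8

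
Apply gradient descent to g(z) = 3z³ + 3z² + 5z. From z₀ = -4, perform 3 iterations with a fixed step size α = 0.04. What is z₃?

-499.4704

g′(z) = 9z² + 6z + 5
Step 1: g′(-4) = 125; z₁ = -4 − 0.04·125 = -9
Step 2: g′(-9) = 680; z₂ = -9 − 0.04·680 = -36.2
Step 3: g′(-36.2) = 11581.76; z₃ = -36.2 − 0.04·11581.76 = -499.4704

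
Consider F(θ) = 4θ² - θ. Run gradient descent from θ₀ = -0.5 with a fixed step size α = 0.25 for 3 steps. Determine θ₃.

0.75

F′(θ) = 8θ - 1
Step 1: F′(-0.5) = -5; θ₁ = -0.5 − 0.25·(-5) = 0.75
Step 2: F′(0.75) = 5; θ₂ = 0.75 − 0.25·5 = -0.5
Step 3: F′(-0.5) = -5; θ₃ = -0.5 − 0.25·(-5) = 0.75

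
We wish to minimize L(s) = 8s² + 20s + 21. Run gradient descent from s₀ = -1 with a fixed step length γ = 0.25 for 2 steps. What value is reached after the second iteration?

1

L′(s) = 16s + 20
Step 1: L′(-1) = 4; s₁ = -1 − 0.25·4 = -2
Step 2: L′(-2) = -12; s₂ = -2 − 0.25·(-12) = 1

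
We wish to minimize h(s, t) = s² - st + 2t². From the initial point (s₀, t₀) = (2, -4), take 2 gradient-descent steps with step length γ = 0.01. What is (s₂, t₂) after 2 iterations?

(1.8434, -3.648)

∇h = (2s - t, -s + 4t)
Step 1: at (2, -4), ∇h = (8, -18) → (2, -4) − 0.01·(8, -18) = (1.92, -3.82)
Step 2: at (1.92, -3.82), ∇h = (7.66, -17.2) → (1.92, -3.82) − 0.01·(7.66, -17.2) = (1.8434, -3.648)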